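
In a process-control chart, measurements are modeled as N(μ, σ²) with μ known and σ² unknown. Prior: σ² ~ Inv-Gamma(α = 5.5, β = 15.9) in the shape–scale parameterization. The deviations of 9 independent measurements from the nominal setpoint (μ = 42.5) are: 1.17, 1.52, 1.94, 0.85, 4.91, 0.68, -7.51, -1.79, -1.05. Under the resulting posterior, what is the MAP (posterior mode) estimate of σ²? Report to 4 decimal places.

5.6928

With known mean μ and an Inverse-Gamma(α, β) prior on σ², the Normal likelihood is conjugate: posterior is Inv-Gamma(α + n/2, β + Σ(xᵢ−μ)²/2).
Σ(xᵢ−μ)² = (1.17)² + (1.52)² + (1.94)² + (0.85)² + (4.91)² + (0.68)² + (-7.51)² + (-1.79)² + (-1.05)² = 93.4426.
Posterior: Inv-Gamma(5.5 + 9/2, 15.9 + 93.4426/2) = Inv-Gamma(10.00, 62.62130).
Mode = β/(α+1) = 62.62130/11.00 = 5.6928.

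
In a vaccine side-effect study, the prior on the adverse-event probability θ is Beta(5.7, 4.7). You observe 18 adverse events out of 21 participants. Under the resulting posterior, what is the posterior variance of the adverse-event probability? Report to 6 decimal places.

The Beta prior is conjugate to a Binomial/Bernoulli likelihood; the update adds successes to α and failures to β.
Posterior: Beta(α+k, β+n−k) = Beta(5.7+18, 4.7+3) = Beta(23.7, 7.7).
Var = αβ/((α+β)²(α+β+1)) = 23.7·7.7/(31.4²·32.4) = 0.005713.

0.005713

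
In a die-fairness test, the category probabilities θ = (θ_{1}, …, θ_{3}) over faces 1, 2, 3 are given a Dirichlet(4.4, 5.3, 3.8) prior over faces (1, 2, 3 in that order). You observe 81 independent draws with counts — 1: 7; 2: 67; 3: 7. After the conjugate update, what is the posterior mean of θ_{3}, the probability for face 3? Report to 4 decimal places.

The Dirichlet prior is conjugate to the Multinomial likelihood: each posterior αⱼ = prior αⱼ + observed count nⱼ.
Posterior concentration: (11.4, 72.3, 10.8), total = 94.5.
E[θ_{3}|data] = α_{3}/Σα = 10.8/94.5 = 0.1143.

0.1143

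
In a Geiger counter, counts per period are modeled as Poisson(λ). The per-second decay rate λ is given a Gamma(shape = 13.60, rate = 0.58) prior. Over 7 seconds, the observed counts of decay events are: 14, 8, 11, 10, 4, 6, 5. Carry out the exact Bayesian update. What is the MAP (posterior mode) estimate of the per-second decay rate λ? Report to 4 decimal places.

With a Gamma(shape α, rate β) prior, the Poisson likelihood is conjugate: the posterior is Gamma(α + ΣXᵢ, β + n).
Sum of counts S = 58 over n = 7 seconds.
Posterior: Gamma(α+S, β+n) = Gamma(13.60+58, 0.58+7) = Gamma(71.60, 7.58).
Mode of Gamma(α,β) for α≥1 is (α−1)/β = 70.60/7.58 = 9.3140.

9.3140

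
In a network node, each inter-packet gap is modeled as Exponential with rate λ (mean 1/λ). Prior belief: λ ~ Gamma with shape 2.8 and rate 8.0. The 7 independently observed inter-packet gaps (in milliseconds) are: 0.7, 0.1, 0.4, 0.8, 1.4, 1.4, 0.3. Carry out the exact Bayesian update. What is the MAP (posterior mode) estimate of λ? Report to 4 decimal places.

0.6718

With a Gamma(shape α, rate β) prior on the exponential rate λ, the posterior after n observations with total T = Σxᵢ is Gamma(α+n, β+T).
Sum of observations T = 5.1 milliseconds; n = 7.
Posterior: Gamma(2.8+7, 8.0+5.1) = Gamma(9.8, 13.1).
Mode = (α−1)/β = 0.6718.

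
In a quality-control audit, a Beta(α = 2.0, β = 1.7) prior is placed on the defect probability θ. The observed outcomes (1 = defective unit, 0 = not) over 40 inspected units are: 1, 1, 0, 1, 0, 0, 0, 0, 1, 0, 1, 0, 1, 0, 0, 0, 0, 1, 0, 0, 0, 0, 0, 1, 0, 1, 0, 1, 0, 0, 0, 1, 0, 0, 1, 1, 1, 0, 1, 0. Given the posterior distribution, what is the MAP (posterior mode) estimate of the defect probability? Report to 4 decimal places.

0.3837

The Beta prior is conjugate to a Binomial/Bernoulli likelihood; the update adds successes to α and failures to β.
Posterior: Beta(α+k, β+n−k) = Beta(2.0+15, 1.7+25) = Beta(17.0, 26.7).
Mode of Beta(a,b) for a,b>1 is (a−1)/(a+b−2) = 16.0/41.7 = 0.3837.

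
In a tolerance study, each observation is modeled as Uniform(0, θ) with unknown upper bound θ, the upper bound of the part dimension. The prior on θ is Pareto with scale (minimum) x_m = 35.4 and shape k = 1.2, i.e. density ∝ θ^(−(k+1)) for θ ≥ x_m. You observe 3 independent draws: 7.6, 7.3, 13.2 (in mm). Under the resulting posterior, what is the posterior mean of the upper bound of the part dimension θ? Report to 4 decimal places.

A Pareto(scale x_m, shape k) prior on the upper bound θ of Uniform(0, θ) is conjugate: posterior is Pareto(max(x_m, max xᵢ), k + n).
Sample maximum = 13.2; prior scale x_m = 35.4 → posterior scale = max = 35.4.
Posterior shape = 1.2 + 3 = 4.2.
E[θ|data] = k·x_m/(k−1) = 4.2·35.4/3.2 = 46.4625.

46.4625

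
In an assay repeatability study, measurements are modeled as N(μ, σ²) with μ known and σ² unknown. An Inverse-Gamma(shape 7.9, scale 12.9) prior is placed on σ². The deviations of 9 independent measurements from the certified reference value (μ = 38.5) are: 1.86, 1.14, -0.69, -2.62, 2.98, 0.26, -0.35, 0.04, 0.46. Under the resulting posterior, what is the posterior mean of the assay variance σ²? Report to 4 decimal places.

2.0694

With known mean μ and an Inverse-Gamma(α, β) prior on σ², the Normal likelihood is conjugate: posterior is Inv-Gamma(α + n/2, β + Σ(xᵢ−μ)²/2).
Σ(xᵢ−μ)² = (1.86)² + (1.14)² + (-0.69)² + (-2.62)² + (2.98)² + (0.26)² + (-0.35)² + (0.04)² + (0.46)² = 21.3834.
Posterior: Inv-Gamma(7.9 + 9/2, 12.9 + 21.3834/2) = Inv-Gamma(12.40, 23.59170).
E[σ²|data] = β/(α−1) = 23.59170/11.40 = 2.0694.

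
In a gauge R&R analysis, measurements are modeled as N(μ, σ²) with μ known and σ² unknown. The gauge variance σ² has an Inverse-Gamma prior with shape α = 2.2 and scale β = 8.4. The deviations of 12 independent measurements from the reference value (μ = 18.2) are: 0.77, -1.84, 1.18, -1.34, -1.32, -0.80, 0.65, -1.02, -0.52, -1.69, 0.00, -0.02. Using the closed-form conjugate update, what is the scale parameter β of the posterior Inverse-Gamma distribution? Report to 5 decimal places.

With known mean μ and an Inverse-Gamma(α, β) prior on σ², the Normal likelihood is conjugate: posterior is Inv-Gamma(α + n/2, β + Σ(xᵢ−μ)²/2).
Σ(xᵢ−μ)² = (0.77)² + (-1.84)² + (1.18)² + (-1.34)² + (-1.32)² + (-0.80)² + (0.65)² + (-1.02)² + (-0.52)² + (-1.69)² + (0.00)² + (-0.02)² = 14.1387.
Posterior: Inv-Gamma(2.2 + 12/2, 8.4 + 14.1387/2) = Inv-Gamma(8.20, 15.46935).
Posterior β = 15.46935.

15.46935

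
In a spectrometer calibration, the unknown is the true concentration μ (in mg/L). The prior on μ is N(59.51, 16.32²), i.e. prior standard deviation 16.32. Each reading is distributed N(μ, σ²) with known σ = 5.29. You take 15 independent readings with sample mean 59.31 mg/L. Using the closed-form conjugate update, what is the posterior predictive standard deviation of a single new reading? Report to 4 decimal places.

For Normal data with known variance σ², a Normal(μ₀, σ₀²) prior on μ is conjugate. Posterior precision = 1/σ₀² + n/σ²; posterior mean is the precision-weighted average of μ₀ and x̄.
σ₀² = 16.32² = 266.3424, σ² = 5.29² = 27.9841; σ² + n·σ₀² = 27.9841 + 15·266.3424 = 4023.1201.
Posterior precision = 1/σ₀² + n/σ² = 1/266.3424 + 15/27.9841 = (σ² + n·σ₀²)/(σ₀²σ²) = 4023.1201/(266.3424·27.9841); posterior variance σₙ² = σ₀²σ²/(σ² + n·σ₀²) = 266.3424·27.9841/4023.1201 = 1.852630.
Predictive variance for one new observation = σₙ² + σ² = 266.3424·27.9841/4023.1201 + 27.9841 = σ²·(σ₀² + 4023.1201)/4023.1201 = 27.9841·4289.4625/4023.1201 = 29.836730; SD = √(27.9841·4289.4625/4023.1201) = 5.4623.

5.4623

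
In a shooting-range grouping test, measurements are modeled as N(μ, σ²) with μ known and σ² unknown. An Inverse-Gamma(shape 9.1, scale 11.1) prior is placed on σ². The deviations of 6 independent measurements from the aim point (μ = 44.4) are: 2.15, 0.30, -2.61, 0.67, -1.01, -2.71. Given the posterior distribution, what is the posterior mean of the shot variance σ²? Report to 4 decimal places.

1.9161

With known mean μ and an Inverse-Gamma(α, β) prior on σ², the Normal likelihood is conjugate: posterior is Inv-Gamma(α + n/2, β + Σ(xᵢ−μ)²/2).
Σ(xᵢ−μ)² = (2.15)² + (0.30)² + (-2.61)² + (0.67)² + (-1.01)² + (-2.71)² = 20.3377.
Posterior: Inv-Gamma(9.1 + 6/2, 11.1 + 20.3377/2) = Inv-Gamma(12.10, 21.26885).
E[σ²|data] = β/(α−1) = 21.26885/11.10 = 1.9161.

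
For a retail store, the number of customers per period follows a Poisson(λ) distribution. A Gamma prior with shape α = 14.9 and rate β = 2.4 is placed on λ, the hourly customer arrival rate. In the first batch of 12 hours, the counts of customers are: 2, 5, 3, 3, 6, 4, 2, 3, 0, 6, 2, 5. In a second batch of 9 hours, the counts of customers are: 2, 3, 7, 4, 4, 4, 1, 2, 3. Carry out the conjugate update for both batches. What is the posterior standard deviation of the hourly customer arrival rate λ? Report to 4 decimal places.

With a Gamma(shape α, rate β) prior, the Poisson likelihood is conjugate: the posterior is Gamma(α + ΣXᵢ, β + n).
Batch 1: sum of counts S = 41 over n = 12 hours.
After batch 1: Gamma(α+S, β+n) = Gamma(14.9+41, 2.4+12) = Gamma(55.9, 14.4).
Batch 2: sum of counts S = 30 over n = 9 hours.
After batch 2: Gamma(α+S, β+n) = Gamma(55.9+30, 14.4+9) = Gamma(85.9, 23.4).
SD = √α/β = √85.9/23.4 = 0.3961.

0.3961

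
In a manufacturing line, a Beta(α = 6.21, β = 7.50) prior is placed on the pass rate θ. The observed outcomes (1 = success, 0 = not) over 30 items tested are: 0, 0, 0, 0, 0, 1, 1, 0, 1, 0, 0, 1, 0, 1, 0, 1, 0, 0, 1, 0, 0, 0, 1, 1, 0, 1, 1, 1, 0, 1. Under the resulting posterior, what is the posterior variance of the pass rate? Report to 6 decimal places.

0.005510

The Beta prior is conjugate to a Binomial/Bernoulli likelihood; the update adds successes to α and failures to β.
Posterior: Beta(α+k, β+n−k) = Beta(6.21+13, 7.50+17) = Beta(19.21, 24.50).
Var = αβ/((α+β)²(α+β+1)) = 19.21·24.50/(43.71²·44.71) = 0.005510.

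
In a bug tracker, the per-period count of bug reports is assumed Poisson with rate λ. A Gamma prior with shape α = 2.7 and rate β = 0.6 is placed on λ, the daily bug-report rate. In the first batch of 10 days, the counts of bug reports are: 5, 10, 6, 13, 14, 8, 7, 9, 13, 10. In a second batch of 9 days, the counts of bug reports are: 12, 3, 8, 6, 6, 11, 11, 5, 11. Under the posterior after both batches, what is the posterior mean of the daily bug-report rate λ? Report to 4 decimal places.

8.7092

With a Gamma(shape α, rate β) prior, the Poisson likelihood is conjugate: the posterior is Gamma(α + ΣXᵢ, β + n).
Batch 1: sum of counts S = 95 over n = 10 days.
After batch 1: Gamma(α+S, β+n) = Gamma(2.7+95, 0.6+10) = Gamma(97.7, 10.6).
Batch 2: sum of counts S = 73 over n = 9 days.
After batch 2: Gamma(α+S, β+n) = Gamma(97.7+73, 10.6+9) = Gamma(170.7, 19.6).
Posterior mean = α/β = 170.7/19.6 = 8.7092.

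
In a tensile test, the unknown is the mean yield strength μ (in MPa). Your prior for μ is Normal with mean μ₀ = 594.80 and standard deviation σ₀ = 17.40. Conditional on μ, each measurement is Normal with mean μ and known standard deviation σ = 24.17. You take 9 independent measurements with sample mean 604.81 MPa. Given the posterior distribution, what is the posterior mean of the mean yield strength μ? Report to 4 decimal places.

For Normal data with known variance σ², a Normal(μ₀, σ₀²) prior on μ is conjugate. Posterior precision = 1/σ₀² + n/σ²; posterior mean is the precision-weighted average of μ₀ and x̄.
n·x̄ = 9·604.81 = 5443.29.
σ₀² = 17.40² = 302.76, σ² = 24.17² = 584.1889; σ² + n·σ₀² = 584.1889 + 9·302.76 = 3309.0289.
Posterior mean = (μ₀/σ₀² + n·x̄/σ²)/(1/σ₀² + n/σ²) = (σ²·μ₀ + σ₀²·n·x̄)/(σ² + n·σ₀²) = (584.1889·594.80 + 302.76·5443.29)/3309.0289 = 1995486.03812/3309.0289 = 603.0428.

603.0428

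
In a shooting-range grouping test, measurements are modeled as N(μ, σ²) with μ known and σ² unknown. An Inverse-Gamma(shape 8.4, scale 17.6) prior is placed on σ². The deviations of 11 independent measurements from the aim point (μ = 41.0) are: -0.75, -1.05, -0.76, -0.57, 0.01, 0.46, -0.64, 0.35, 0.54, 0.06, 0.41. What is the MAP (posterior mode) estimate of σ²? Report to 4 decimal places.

1.3079

With known mean μ and an Inverse-Gamma(α, β) prior on σ², the Normal likelihood is conjugate: posterior is Inv-Gamma(α + n/2, β + Σ(xᵢ−μ)²/2).
Σ(xᵢ−μ)² = (-0.75)² + (-1.05)² + (-0.76)² + (-0.57)² + (0.01)² + (0.46)² + (-0.64)² + (0.35)² + (0.54)² + (0.06)² + (0.41)² = 3.7746.
Posterior: Inv-Gamma(8.4 + 11/2, 17.6 + 3.7746/2) = Inv-Gamma(13.90, 19.48730).
Mode = β/(α+1) = 19.48730/14.90 = 1.3079.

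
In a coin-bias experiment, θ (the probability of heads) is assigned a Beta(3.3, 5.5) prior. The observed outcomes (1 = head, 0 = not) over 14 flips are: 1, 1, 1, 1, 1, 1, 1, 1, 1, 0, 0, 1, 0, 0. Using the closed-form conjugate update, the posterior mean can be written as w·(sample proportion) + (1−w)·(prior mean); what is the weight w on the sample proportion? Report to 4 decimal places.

The Beta prior is conjugate to a Binomial/Bernoulli likelihood; the update adds successes to α and failures to β.
Posterior mean = (α₀+k)/(α₀+β₀+n) = [n/(α₀+β₀+n)]·(k/n) + [(α₀+β₀)/(α₀+β₀+n)]·α₀/(α₀+β₀), so only n and the prior enter the weight.
The weight on the data is w = n/(α₀+β₀+n) = 14/(3.3+5.5+14) = 14/22.8 = 0.6140.

0.6140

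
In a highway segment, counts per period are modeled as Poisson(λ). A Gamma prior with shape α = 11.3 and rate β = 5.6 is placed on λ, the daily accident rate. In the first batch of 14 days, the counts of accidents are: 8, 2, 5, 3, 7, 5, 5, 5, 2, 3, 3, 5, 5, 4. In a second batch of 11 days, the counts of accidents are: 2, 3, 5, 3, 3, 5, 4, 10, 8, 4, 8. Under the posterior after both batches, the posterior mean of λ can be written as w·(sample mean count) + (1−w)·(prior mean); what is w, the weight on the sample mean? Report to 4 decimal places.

0.8170

With a Gamma(shape α, rate β) prior, the Poisson likelihood is conjugate: the posterior is Gamma(α + ΣXᵢ, β + n).
Total number of days: n = 14 + 11 = 25.
Posterior mean = (α₀+S)/(β₀+n) = [n/(β₀+n)]·(S/n) + [β₀/(β₀+n)]·(α₀/β₀), so only n and β₀ enter the weight.
Weight on data w = n/(β₀+n) = 25/(5.6+25) = 25/30.6 = 0.8170.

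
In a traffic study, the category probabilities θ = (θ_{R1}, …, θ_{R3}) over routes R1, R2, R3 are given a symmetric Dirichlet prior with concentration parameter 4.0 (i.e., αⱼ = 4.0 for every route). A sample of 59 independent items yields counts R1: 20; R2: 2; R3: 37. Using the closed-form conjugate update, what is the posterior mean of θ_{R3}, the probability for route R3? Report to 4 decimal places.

0.5775

The Dirichlet prior is conjugate to the Multinomial likelihood: each posterior αⱼ = prior αⱼ + observed count nⱼ.
Posterior concentration: (24.0, 6.0, 41.0), total = 71.0.
E[θ_{R3}|data] = α_{R3}/Σα = 41.0/71.0 = 0.5775.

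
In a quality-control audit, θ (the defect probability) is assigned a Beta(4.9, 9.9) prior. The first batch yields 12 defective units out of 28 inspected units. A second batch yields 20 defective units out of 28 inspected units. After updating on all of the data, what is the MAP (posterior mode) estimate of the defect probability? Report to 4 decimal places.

The Beta prior is conjugate to a Binomial/Bernoulli likelihood; the update adds successes to α and failures to β.
After batch 1: Beta(4.9+12, 9.9+16) = Beta(16.9, 25.9).
After batch 2: Beta(16.9+20, 25.9+8) = Beta(36.9, 33.9).
Mode of Beta(a,b) for a,b>1 is (a−1)/(a+b−2) = 35.9/68.8 = 0.5218.

0.5218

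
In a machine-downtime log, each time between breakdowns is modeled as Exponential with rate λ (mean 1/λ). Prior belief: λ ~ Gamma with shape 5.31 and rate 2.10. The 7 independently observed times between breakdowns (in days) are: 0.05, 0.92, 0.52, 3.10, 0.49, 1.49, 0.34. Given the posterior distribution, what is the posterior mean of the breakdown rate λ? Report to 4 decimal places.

With a Gamma(shape α, rate β) prior on the exponential rate λ, the posterior after n observations with total T = Σxᵢ is Gamma(α+n, β+T).
Sum of observations T = 6.91 days; n = 7.
Posterior: Gamma(5.31+7, 2.10+6.91) = Gamma(12.31, 9.01).
Posterior mean of λ = α/β = 12.31/9.01 = 1.3663.

1.3663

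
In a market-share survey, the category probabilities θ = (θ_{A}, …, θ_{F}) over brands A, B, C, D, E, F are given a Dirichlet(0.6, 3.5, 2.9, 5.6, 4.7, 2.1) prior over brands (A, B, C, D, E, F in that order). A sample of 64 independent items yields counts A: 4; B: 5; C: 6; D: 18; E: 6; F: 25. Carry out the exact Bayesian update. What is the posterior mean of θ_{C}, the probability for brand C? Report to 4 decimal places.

The Dirichlet prior is conjugate to the Multinomial likelihood: each posterior αⱼ = prior αⱼ + observed count nⱼ.
Posterior concentration: (4.6, 8.5, 8.9, 23.6, 10.7, 27.1), total = 83.4.
E[θ_{C}|data] = α_{C}/Σα = 8.9/83.4 = 0.1067.

0.1067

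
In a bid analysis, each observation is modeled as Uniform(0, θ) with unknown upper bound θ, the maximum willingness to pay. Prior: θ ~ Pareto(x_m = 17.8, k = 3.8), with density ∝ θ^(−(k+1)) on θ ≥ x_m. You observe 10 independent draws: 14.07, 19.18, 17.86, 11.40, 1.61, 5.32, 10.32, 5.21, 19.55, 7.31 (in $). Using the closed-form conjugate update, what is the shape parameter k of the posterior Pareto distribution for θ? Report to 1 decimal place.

A Pareto(scale x_m, shape k) prior on the upper bound θ of Uniform(0, θ) is conjugate: posterior is Pareto(max(x_m, max xᵢ), k + n).
Sample maximum = 19.55; prior scale x_m = 17.8 → posterior scale = max = 19.55.
Posterior shape = 3.8 + 10 = 13.8.
Posterior shape k = 13.8.

13.8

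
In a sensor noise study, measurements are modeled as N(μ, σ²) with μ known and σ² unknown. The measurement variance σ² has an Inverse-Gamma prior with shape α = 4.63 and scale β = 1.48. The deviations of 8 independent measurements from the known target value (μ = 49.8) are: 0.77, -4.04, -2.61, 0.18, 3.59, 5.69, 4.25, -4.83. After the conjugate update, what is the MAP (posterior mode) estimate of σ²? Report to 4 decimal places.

With known mean μ and an Inverse-Gamma(α, β) prior on σ², the Normal likelihood is conjugate: posterior is Inv-Gamma(α + n/2, β + Σ(xᵢ−μ)²/2).
Σ(xᵢ−μ)² = (0.77)² + (-4.04)² + (-2.61)² + (0.18)² + (3.59)² + (5.69)² + (4.25)² + (-4.83)² = 110.4146.
Posterior: Inv-Gamma(4.63 + 8/2, 1.48 + 110.4146/2) = Inv-Gamma(8.63, 56.68730).
Mode = β/(α+1) = 56.68730/9.63 = 5.8865.

5.8865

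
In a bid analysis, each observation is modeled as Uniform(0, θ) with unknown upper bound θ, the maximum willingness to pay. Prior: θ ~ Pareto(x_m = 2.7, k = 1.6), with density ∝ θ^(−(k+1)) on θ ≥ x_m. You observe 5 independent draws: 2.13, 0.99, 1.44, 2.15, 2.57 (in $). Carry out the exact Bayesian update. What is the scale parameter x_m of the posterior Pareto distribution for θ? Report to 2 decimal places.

2.70

A Pareto(scale x_m, shape k) prior on the upper bound θ of Uniform(0, θ) is conjugate: posterior is Pareto(max(x_m, max xᵢ), k + n).
Sample maximum = 2.57; prior scale x_m = 2.7 → posterior scale = max = 2.70.
Posterior shape = 1.6 + 5 = 6.6.
Posterior scale x_m = 2.70.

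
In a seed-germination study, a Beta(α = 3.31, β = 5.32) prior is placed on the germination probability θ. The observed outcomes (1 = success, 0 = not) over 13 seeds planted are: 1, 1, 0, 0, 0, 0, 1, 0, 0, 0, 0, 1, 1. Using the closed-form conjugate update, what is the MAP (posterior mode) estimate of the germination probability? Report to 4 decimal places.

The Beta prior is conjugate to a Binomial/Bernoulli likelihood; the update adds successes to α and failures to β.
Posterior: Beta(α+k, β+n−k) = Beta(3.31+5, 5.32+8) = Beta(8.31, 13.32).
Mode of Beta(a,b) for a,b>1 is (a−1)/(a+b−2) = 7.31/19.63 = 0.3724.

0.3724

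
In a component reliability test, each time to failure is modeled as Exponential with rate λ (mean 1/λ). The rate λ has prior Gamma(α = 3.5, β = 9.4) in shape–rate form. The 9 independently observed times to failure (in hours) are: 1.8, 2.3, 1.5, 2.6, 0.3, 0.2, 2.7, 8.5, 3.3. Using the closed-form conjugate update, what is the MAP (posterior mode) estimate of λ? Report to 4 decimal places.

With a Gamma(shape α, rate β) prior on the exponential rate λ, the posterior after n observations with total T = Σxᵢ is Gamma(α+n, β+T).
Sum of observations T = 23.2 hours; n = 9.
Posterior: Gamma(3.5+9, 9.4+23.2) = Gamma(12.5, 32.6).
Mode = (α−1)/β = 0.3528.

0.3528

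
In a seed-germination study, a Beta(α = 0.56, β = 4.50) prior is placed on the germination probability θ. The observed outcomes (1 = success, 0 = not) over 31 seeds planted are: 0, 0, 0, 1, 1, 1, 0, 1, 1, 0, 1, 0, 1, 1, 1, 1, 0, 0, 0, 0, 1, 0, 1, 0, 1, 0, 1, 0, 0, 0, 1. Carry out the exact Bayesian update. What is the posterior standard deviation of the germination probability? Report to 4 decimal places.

0.0814

The Beta prior is conjugate to a Binomial/Bernoulli likelihood; the update adds successes to α and failures to β.
Posterior: Beta(α+k, β+n−k) = Beta(0.56+15, 4.50+16) = Beta(15.56, 20.50).
Var = αβ/((α+β)²(α+β+1)) = 15.56·20.50/(36.06²·37.06) = 0.00661922; SD = √0.00661922 = 0.0814.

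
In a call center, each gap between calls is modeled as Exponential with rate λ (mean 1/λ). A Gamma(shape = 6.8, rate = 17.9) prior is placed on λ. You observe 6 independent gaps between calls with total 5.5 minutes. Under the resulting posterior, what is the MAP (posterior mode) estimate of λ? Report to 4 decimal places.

With a Gamma(shape α, rate β) prior on the exponential rate λ, the posterior after n observations with total T = Σxᵢ is Gamma(α+n, β+T).
Posterior: Gamma(6.8+6, 17.9+5.5) = Gamma(12.8, 23.4).
Mode = (α−1)/β = 0.5043.

0.5043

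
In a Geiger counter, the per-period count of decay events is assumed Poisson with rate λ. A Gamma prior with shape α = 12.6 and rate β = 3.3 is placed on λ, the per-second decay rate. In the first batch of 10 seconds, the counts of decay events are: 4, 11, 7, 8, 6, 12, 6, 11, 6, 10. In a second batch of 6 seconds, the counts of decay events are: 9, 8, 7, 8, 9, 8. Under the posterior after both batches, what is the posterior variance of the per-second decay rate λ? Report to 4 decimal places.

With a Gamma(shape α, rate β) prior, the Poisson likelihood is conjugate: the posterior is Gamma(α + ΣXᵢ, β + n).
Batch 1: sum of counts S = 81 over n = 10 seconds.
After batch 1: Gamma(α+S, β+n) = Gamma(12.6+81, 3.3+10) = Gamma(93.6, 13.3).
Batch 2: sum of counts S = 49 over n = 6 seconds.
After batch 2: Gamma(α+S, β+n) = Gamma(93.6+49, 13.3+6) = Gamma(142.6, 19.3).
Var = α/β² = 142.6/19.3² = 0.3828.

0.3828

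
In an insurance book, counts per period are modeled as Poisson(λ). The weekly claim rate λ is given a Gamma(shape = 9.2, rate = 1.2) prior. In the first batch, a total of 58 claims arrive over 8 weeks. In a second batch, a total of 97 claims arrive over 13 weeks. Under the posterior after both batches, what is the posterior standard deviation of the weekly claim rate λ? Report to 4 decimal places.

0.5772

With a Gamma(shape α, rate β) prior, the Poisson likelihood is conjugate: the posterior is Gamma(α + ΣXᵢ, β + n).
After batch 1: Gamma(α+S, β+n) = Gamma(9.2+58, 1.2+8) = Gamma(67.2, 9.2).
After batch 2: Gamma(α+S, β+n) = Gamma(67.2+97, 9.2+13) = Gamma(164.2, 22.2).
SD = √α/β = √164.2/22.2 = 0.5772.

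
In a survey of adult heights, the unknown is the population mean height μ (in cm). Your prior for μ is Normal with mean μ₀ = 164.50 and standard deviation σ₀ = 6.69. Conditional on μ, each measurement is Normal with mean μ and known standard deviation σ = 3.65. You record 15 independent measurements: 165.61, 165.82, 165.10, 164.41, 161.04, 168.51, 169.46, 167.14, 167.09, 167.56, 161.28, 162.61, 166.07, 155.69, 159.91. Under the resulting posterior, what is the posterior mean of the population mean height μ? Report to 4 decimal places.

164.4869

For Normal data with known variance σ², a Normal(μ₀, σ₀²) prior on μ is conjugate. Posterior precision = 1/σ₀² + n/σ²; posterior mean is the precision-weighted average of μ₀ and x̄.
Σxᵢ = 165.61 + 165.82 + 165.10 + 164.41 + 161.04 + 168.51 + 169.46 + 167.14 + 167.09 + 167.56 + 161.28 + 162.61 + 166.07 + 155.69 + 159.91 = 2467.3, so n·x̄ = 2467.3.
σ₀² = 6.69² = 44.7561, σ² = 3.65² = 13.3225; σ² + n·σ₀² = 13.3225 + 15·44.7561 = 684.664.
Posterior mean = (μ₀/σ₀² + n·x̄/σ²)/(1/σ₀² + n/σ²) = (σ²·μ₀ + σ₀²·n·x̄)/(σ² + n·σ₀²) = (13.3225·164.50 + 44.7561·2467.3)/684.664 = 112618.27678/684.664 = 164.4869.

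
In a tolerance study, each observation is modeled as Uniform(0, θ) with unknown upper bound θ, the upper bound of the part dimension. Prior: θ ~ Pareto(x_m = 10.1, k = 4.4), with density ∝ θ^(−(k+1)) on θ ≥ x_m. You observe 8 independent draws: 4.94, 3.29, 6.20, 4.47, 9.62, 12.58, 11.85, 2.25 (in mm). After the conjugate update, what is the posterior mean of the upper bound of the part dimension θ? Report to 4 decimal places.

A Pareto(scale x_m, shape k) prior on the upper bound θ of Uniform(0, θ) is conjugate: posterior is Pareto(max(x_m, max xᵢ), k + n).
Sample maximum = 12.58; prior scale x_m = 10.1 → posterior scale = max = 12.58.
Posterior shape = 4.4 + 8 = 12.4.
E[θ|data] = k·x_m/(k−1) = 12.4·12.58/11.4 = 13.6835.

13.6835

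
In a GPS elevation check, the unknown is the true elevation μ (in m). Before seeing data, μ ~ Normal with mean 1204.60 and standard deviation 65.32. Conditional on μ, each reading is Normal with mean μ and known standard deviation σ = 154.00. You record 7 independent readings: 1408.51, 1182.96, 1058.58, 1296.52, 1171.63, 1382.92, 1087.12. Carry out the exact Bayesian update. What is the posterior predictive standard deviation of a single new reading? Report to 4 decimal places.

For Normal data with known variance σ², a Normal(μ₀, σ₀²) prior on μ is conjugate. Posterior precision = 1/σ₀² + n/σ²; posterior mean is the precision-weighted average of μ₀ and x̄.
σ₀² = 65.32² = 4266.7024, σ² = 154.00² = 23716; σ² + n·σ₀² = 23716 + 7·4266.7024 = 53582.9168.
Posterior precision = 1/σ₀² + n/σ² = 1/4266.7024 + 7/23716 = (σ² + n·σ₀²)/(σ₀²σ²) = 53582.9168/(4266.7024·23716); posterior variance σₙ² = σ₀²σ²/(σ² + n·σ₀²) = 4266.7024·23716/53582.9168 = 1888.458489.
Predictive variance for one new observation = σₙ² + σ² = 4266.7024·23716/53582.9168 + 23716 = σ²·(σ₀² + 53582.9168)/53582.9168 = 23716·57849.6192/53582.9168 = 25604.458489; SD = √(23716·57849.6192/53582.9168) = 160.0139.

160.0139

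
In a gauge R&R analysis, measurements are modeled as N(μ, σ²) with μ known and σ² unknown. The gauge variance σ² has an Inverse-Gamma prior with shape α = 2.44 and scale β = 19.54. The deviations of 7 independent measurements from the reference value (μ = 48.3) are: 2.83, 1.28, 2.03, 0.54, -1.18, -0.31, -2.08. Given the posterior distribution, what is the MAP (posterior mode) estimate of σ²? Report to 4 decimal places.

4.2475

With known mean μ and an Inverse-Gamma(α, β) prior on σ², the Normal likelihood is conjugate: posterior is Inv-Gamma(α + n/2, β + Σ(xᵢ−μ)²/2).
Σ(xᵢ−μ)² = (2.83)² + (1.28)² + (2.03)² + (0.54)² + (-1.18)² + (-0.31)² + (-2.08)² = 19.8747.
Posterior: Inv-Gamma(2.44 + 7/2, 19.54 + 19.8747/2) = Inv-Gamma(5.94, 29.47735).
Mode = β/(α+1) = 29.47735/6.94 = 4.2475.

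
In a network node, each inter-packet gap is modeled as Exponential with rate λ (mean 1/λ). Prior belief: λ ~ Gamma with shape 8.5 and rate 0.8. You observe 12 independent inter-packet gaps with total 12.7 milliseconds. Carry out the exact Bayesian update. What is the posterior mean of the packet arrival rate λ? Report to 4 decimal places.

1.5185

With a Gamma(shape α, rate β) prior on the exponential rate λ, the posterior after n observations with total T = Σxᵢ is Gamma(α+n, β+T).
Posterior: Gamma(8.5+12, 0.8+12.7) = Gamma(20.5, 13.5).
Posterior mean of λ = α/β = 20.5/13.5 = 1.5185.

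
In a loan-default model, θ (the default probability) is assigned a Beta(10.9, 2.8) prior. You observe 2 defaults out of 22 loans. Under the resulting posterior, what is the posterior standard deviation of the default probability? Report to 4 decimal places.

0.0793

The Beta prior is conjugate to a Binomial/Bernoulli likelihood; the update adds successes to α and failures to β.
Posterior: Beta(α+k, β+n−k) = Beta(10.9+2, 2.8+20) = Beta(12.9, 22.8).
Var = αβ/((α+β)²(α+β+1)) = 12.9·22.8/(35.7²·36.7) = 0.00628814; SD = √0.00628814 = 0.0793.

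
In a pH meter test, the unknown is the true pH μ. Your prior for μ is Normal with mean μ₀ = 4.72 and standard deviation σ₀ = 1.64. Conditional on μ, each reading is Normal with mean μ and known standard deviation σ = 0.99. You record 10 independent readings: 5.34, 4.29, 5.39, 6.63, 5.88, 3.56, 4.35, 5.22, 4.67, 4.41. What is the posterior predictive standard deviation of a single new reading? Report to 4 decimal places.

1.0367

For Normal data with known variance σ², a Normal(μ₀, σ₀²) prior on μ is conjugate. Posterior precision = 1/σ₀² + n/σ²; posterior mean is the precision-weighted average of μ₀ and x̄.
σ₀² = 1.64² = 2.6896, σ² = 0.99² = 0.9801; σ² + n·σ₀² = 0.9801 + 10·2.6896 = 27.8761.
Posterior precision = 1/σ₀² + n/σ² = 1/2.6896 + 10/0.9801 = (σ² + n·σ₀²)/(σ₀²σ²) = 27.8761/(2.6896·0.9801); posterior variance σₙ² = σ₀²σ²/(σ² + n·σ₀²) = 2.6896·0.9801/27.8761 = 0.094564.
Predictive variance for one new observation = σₙ² + σ² = 2.6896·0.9801/27.8761 + 0.9801 = σ²·(σ₀² + 27.8761)/27.8761 = 0.9801·30.5657/27.8761 = 1.074664; SD = √(0.9801·30.5657/27.8761) = 1.0367.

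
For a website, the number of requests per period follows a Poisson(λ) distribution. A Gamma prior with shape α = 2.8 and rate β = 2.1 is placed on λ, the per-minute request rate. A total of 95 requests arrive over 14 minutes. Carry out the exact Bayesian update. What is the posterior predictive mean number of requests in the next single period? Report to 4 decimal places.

6.0745

With a Gamma(shape α, rate β) prior, the Poisson likelihood is conjugate: the posterior is Gamma(α + ΣXᵢ, β + n).
Posterior: Gamma(α+S, β+n) = Gamma(2.8+95, 2.1+14) = Gamma(97.8, 16.1).
The predictive distribution for one future period is NegBinom with mean α/β = 6.0745.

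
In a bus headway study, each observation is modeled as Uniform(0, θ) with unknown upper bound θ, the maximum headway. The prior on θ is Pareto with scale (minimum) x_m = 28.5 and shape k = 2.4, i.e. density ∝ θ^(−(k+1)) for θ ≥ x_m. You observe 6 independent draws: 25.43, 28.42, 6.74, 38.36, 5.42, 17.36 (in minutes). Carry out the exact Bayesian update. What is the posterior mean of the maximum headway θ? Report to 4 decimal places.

43.5438

A Pareto(scale x_m, shape k) prior on the upper bound θ of Uniform(0, θ) is conjugate: posterior is Pareto(max(x_m, max xᵢ), k + n).
Sample maximum = 38.36; prior scale x_m = 28.5 → posterior scale = max = 38.36.
Posterior shape = 2.4 + 6 = 8.4.
E[θ|data] = k·x_m/(k−1) = 8.4·38.36/7.4 = 43.5438.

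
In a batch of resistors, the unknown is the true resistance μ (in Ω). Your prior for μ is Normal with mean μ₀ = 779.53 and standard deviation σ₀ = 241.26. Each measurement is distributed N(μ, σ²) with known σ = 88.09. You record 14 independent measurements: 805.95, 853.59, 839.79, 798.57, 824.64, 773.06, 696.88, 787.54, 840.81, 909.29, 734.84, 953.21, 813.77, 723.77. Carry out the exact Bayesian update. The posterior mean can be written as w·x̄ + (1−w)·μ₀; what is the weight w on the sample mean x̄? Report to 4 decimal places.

0.9906

For Normal data with known variance σ², a Normal(μ₀, σ₀²) prior on μ is conjugate. Posterior precision = 1/σ₀² + n/σ²; posterior mean is the precision-weighted average of μ₀ and x̄.
σ₀² = 241.26² = 58206.3876, σ² = 88.09² = 7759.8481. Prior precision 1/σ₀² = 1/58206.3876; data precision n/σ² = 14/7759.8481.
w = (n/σ²)/(1/σ₀² + n/σ²) = n·σ₀²/(σ² + n·σ₀²) = 14·58206.3876/(7759.8481 + 14·58206.3876) = 814889.4264/822649.2745 = 0.9906.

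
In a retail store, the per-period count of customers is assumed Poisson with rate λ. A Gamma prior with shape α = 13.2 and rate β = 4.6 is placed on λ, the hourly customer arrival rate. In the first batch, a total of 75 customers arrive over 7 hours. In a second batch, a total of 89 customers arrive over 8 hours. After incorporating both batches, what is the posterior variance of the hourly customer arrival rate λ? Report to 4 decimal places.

With a Gamma(shape α, rate β) prior, the Poisson likelihood is conjugate: the posterior is Gamma(α + ΣXᵢ, β + n).
After batch 1: Gamma(α+S, β+n) = Gamma(13.2+75, 4.6+7) = Gamma(88.2, 11.6).
After batch 2: Gamma(α+S, β+n) = Gamma(88.2+89, 11.6+8) = Gamma(177.2, 19.6).
Var = α/β² = 177.2/19.6² = 0.4613.

0.4613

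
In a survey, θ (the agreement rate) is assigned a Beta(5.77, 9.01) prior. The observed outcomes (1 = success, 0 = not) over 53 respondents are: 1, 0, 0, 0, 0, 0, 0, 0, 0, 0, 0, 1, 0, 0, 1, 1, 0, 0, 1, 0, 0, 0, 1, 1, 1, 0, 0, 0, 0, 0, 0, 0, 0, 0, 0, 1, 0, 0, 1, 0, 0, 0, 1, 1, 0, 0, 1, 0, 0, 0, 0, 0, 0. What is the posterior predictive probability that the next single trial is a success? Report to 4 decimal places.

0.2769

The Beta prior is conjugate to a Binomial/Bernoulli likelihood; the update adds successes to α and failures to β.
Posterior: Beta(α+k, β+n−k) = Beta(5.77+13, 9.01+40) = Beta(18.77, 49.01).
For a single future Bernoulli trial, P(success | data) = α/(α+β) = 0.2769.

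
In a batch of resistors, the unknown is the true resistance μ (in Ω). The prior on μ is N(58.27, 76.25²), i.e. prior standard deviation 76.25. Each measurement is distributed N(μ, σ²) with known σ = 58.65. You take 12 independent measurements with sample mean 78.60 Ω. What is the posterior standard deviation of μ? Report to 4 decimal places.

For Normal data with known variance σ², a Normal(μ₀, σ₀²) prior on μ is conjugate. Posterior precision = 1/σ₀² + n/σ²; posterior mean is the precision-weighted average of μ₀ and x̄.
σ₀² = 76.25² = 5814.0625, σ² = 58.65² = 3439.8225; σ² + n·σ₀² = 3439.8225 + 12·5814.0625 = 73208.5725.
Posterior precision = 1/σ₀² + n/σ² = 1/5814.0625 + 12/3439.8225 = (σ² + n·σ₀²)/(σ₀²σ²) = 73208.5725/(5814.0625·3439.8225); posterior variance σₙ² = σ₀²σ²/(σ² + n·σ₀²) = 5814.0625·3439.8225/73208.5725 = 273.183076.
Posterior SD = √σₙ² = √(5814.0625·3439.8225/73208.5725) = 16.5283.

16.5283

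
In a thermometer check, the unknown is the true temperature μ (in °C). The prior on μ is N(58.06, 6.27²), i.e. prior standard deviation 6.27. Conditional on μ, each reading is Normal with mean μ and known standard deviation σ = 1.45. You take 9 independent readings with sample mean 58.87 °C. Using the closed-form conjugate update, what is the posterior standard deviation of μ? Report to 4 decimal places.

For Normal data with known variance σ², a Normal(μ₀, σ₀²) prior on μ is conjugate. Posterior precision = 1/σ₀² + n/σ²; posterior mean is the precision-weighted average of μ₀ and x̄.
σ₀² = 6.27² = 39.3129, σ² = 1.45² = 2.1025; σ² + n·σ₀² = 2.1025 + 9·39.3129 = 355.9186.
Posterior precision = 1/σ₀² + n/σ² = 1/39.3129 + 9/2.1025 = (σ² + n·σ₀²)/(σ₀²σ²) = 355.9186/(39.3129·2.1025); posterior variance σₙ² = σ₀²σ²/(σ² + n·σ₀²) = 39.3129·2.1025/355.9186 = 0.232231.
Posterior SD = √σₙ² = √(39.3129·2.1025/355.9186) = 0.4819.

0.4819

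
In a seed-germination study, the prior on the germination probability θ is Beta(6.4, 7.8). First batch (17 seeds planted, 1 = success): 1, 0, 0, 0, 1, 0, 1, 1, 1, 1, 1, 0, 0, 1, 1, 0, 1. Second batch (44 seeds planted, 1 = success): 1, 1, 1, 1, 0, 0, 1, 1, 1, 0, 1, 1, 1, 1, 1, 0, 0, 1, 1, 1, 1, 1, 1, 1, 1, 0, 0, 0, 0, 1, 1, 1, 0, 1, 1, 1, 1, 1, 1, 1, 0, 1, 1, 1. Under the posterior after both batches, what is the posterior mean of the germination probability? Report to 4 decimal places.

The Beta prior is conjugate to a Binomial/Bernoulli likelihood; the update adds successes to α and failures to β.
After batch 1: Beta(6.4+10, 7.8+7) = Beta(16.4, 14.8).
After batch 2: Beta(16.4+33, 14.8+11) = Beta(49.4, 25.8).
Posterior mean = α/(α+β) = 49.4/75.2 = 0.6569.

0.6569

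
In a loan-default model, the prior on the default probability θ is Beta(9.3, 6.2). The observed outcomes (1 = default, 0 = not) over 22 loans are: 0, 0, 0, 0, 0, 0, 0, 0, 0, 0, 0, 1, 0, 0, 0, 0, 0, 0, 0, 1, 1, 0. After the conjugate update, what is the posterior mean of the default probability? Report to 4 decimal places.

0.3280

The Beta prior is conjugate to a Binomial/Bernoulli likelihood; the update adds successes to α and failures to β.
Posterior: Beta(α+k, β+n−k) = Beta(9.3+3, 6.2+19) = Beta(12.3, 25.2).
Posterior mean = α/(α+β) = 12.3/37.5 = 0.3280.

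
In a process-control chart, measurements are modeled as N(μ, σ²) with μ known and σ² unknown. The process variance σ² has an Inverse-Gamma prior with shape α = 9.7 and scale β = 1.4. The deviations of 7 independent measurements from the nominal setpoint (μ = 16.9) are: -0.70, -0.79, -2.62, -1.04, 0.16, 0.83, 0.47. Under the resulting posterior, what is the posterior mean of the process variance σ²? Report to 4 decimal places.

0.5244

With known mean μ and an Inverse-Gamma(α, β) prior on σ², the Normal likelihood is conjugate: posterior is Inv-Gamma(α + n/2, β + Σ(xᵢ−μ)²/2).
Σ(xᵢ−μ)² = (-0.70)² + (-0.79)² + (-2.62)² + (-1.04)² + (0.16)² + (0.83)² + (0.47)² = 9.9955.
Posterior: Inv-Gamma(9.7 + 7/2, 1.4 + 9.9955/2) = Inv-Gamma(13.20, 6.39775).
E[σ²|data] = β/(α−1) = 6.39775/12.20 = 0.5244.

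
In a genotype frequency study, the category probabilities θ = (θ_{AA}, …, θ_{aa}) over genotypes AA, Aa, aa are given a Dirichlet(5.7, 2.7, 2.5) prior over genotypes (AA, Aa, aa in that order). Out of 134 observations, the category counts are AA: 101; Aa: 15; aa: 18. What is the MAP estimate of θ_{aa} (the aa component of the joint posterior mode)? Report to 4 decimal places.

The Dirichlet prior is conjugate to the Multinomial likelihood: each posterior αⱼ = prior αⱼ + observed count nⱼ.
Posterior concentration: (106.7, 17.7, 20.5), total = 144.9.
Joint mode component: (α_{aa}−1)/(Σα−K) = 19.5/141.9 = 0.1374.

0.1374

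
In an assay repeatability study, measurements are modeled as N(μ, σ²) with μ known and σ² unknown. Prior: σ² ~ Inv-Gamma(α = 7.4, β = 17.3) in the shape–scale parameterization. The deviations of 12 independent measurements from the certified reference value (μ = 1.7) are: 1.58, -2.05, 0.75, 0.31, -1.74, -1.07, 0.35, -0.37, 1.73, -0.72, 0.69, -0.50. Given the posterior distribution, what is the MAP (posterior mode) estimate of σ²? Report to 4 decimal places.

With known mean μ and an Inverse-Gamma(α, β) prior on σ², the Normal likelihood is conjugate: posterior is Inv-Gamma(α + n/2, β + Σ(xᵢ−μ)²/2).
Σ(xᵢ−μ)² = (1.58)² + (-2.05)² + (0.75)² + (0.31)² + (-1.74)² + (-1.07)² + (0.35)² + (-0.37)² + (1.73)² + (-0.72)² + (0.69)² + (-0.50)² = 16.0268.
Posterior: Inv-Gamma(7.4 + 12/2, 17.3 + 16.0268/2) = Inv-Gamma(13.40, 25.31340).
Mode = β/(α+1) = 25.31340/14.40 = 1.7579.

1.7579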